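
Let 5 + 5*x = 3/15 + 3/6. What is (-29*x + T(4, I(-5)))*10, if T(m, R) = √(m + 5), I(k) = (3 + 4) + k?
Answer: 1397/5 ≈ 279.40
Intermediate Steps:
I(k) = 7 + k
x = -43/50 (x = -1 + (3/15 + 3/6)/5 = -1 + (3*(1/15) + 3*(⅙))/5 = -1 + (⅕ + ½)/5 = -1 + (⅕)*(7/10) = -1 + 7/50 = -43/50 ≈ -0.86000)
T(m, R) = √(5 + m)
(-29*x + T(4, I(-5)))*10 = (-29*(-43/50) + √(5 + 4))*10 = (1247/50 + √9)*10 = (1247/50 + 3)*10 = (1397/50)*10 = 1397/5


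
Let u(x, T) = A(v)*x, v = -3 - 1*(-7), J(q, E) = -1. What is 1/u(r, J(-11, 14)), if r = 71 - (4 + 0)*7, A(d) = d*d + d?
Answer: 1/860 ≈ 0.0011628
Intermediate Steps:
v = 4 (v = -3 + 7 = 4)
A(d) = d + d² (A(d) = d² + d = d + d²)
r = 43 (r = 71 - 4*7 = 71 - 1*28 = 71 - 28 = 43)
u(x, T) = 20*x (u(x, T) = (4*(1 + 4))*x = (4*5)*x = 20*x)
1/u(r, J(-11, 14)) = 1/(20*43) = 1/860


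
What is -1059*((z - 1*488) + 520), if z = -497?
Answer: 492435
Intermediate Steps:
-1059*((z - 1*488) + 520) = -1059*((-497 - 1*488) + 520) = -1059*((-497 - 488) + 520) = -1059*(-985 + 520) = -1059*(-465) = 492435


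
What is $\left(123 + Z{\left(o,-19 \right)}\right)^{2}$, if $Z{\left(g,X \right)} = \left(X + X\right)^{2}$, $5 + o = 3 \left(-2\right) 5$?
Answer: $2455489$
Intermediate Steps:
$o = -35$ ($o = -5 + 3 \left(-2\right) 5 = -5 - 30 = -35$)
$Z{\left(g,X \right)} = 4 X^{2}$ ($Z{\left(g,X \right)} = \left(2 X\right)^{2} = 4 X^{2}$)
$\left(123 + Z{\left(o,-19 \right)}\right)^{2} = \left(123 + 4 \left(-19\right)^{2}\right)^{2} = \left(123 + 4 \cdot 361\right)^{2} = \left(123 + 1444\right)^{2} = 1567^{2} = 2455489$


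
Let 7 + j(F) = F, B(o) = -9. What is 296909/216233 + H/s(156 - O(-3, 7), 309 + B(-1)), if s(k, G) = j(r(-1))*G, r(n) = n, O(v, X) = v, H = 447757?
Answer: -96107257781/518959200 ≈ -185.19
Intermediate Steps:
j(F) = -7 + F
s(k, G) = -8*G (s(k, G) = (-7 - 1)*G = -8*G)
296909/216233 + H/s(156 - O(-3, 7), 309 + B(-1)) = 296909/216233 + 447757/((-8*(309 - 9))) = 296909*(1/216233) + 447757/((-8*300)) = 296909/216233 + 447757/(-2400) = 296909/216233 + 447757*(-1/2400) = 296909/216233 - 447757/2400 = -96107257781/518959200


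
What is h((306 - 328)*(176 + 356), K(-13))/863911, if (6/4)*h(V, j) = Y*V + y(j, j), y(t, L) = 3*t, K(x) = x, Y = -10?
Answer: 234002/2591733 ≈ 0.090288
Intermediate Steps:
h(V, j) = 2*j - 20*V/3 (h(V, j) = 2*(-10*V + 3*j)/3 = 2*j - 20*V/3)
h((306 - 328)*(176 + 356), K(-13))/863911 = (2*(-13) - 20*(306 - 328)*(176 + 356)/3)/863911 = (-26 - (-440)*532/3)*(1/863911) = (-26 - 20/3*(-11704))*(1/863911) = (-26 + 234080/3)*(1/863911) = (234002/3)*(1/863911) = 234002/2591733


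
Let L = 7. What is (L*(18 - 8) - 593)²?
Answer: 273529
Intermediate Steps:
(L*(18 - 8) - 593)² = (7*(18 - 8) - 593)² = (7*10 - 593)² = (70 - 593)² = (-523)² = 273529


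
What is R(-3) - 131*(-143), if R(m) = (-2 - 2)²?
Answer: 18749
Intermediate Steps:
R(m) = 16 (R(m) = (-4)² = 16)
R(-3) - 131*(-143) = 16 - 131*(-143) = 16 + 18733 = 18749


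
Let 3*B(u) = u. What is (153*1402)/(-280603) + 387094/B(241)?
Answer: 325807517100/67625323 ≈ 4817.8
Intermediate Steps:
B(u) = u/3
(153*1402)/(-280603) + 387094/B(241) = (153*1402)/(-280603) + 387094/(((⅓)*241)) = 214506*(-1/280603) + 387094/(241/3) = -214506/280603 + 387094*(3/241) = -214506/280603 + 1161282/241 = 325807517100/67625323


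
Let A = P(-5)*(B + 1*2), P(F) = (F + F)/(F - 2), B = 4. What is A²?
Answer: 3600/49 ≈ 73.469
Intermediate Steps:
P(F) = 2*F/(-2 + F) (P(F) = (2*F)/(-2 + F) = 2*F/(-2 + F))
A = 60/7 (A = (2*(-5)/(-2 - 5))*(4 + 1*2) = (2*(-5)/(-7))*(4 + 2) = (2*(-5)*(-⅐))*6 = (10/7)*6 = 60/7 ≈ 8.5714)
A² = (60/7)² = 3600/49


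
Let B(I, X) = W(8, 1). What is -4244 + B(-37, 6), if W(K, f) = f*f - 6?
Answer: -4249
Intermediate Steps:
W(K, f) = -6 + f² (W(K, f) = f² - 6 = -6 + f²)
B(I, X) = -5 (B(I, X) = -6 + 1² = -6 + 1 = -5)
-4244 + B(-37, 6) = -4244 - 5 = -4249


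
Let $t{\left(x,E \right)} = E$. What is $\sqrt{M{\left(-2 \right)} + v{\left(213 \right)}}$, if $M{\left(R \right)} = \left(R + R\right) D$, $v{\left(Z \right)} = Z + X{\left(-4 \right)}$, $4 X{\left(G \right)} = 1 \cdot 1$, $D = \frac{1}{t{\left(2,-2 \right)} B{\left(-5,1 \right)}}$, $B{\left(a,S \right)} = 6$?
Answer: $\frac{\sqrt{7689}}{6} \approx 14.614$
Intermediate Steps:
$D = - \frac{1}{12}$ ($D = \frac{1}{\left(-2\right) 6} = \frac{1}{-12} = - \frac{1}{12} \approx -0.083333$)
$X{\left(G \right)} = \frac{1}{4}$ ($X{\left(G \right)} = \frac{1 \cdot 1}{4} = \frac{1}{4} \cdot 1 = \frac{1}{4}$)
$v{\left(Z \right)} = \frac{1}{4} + Z$ ($v{\left(Z \right)} = Z + \frac{1}{4} = \frac{1}{4} + Z$)
$M{\left(R \right)} = - \frac{R}{6}$ ($M{\left(R \right)} = \left(R + R\right) \left(- \frac{1}{12}\right) = 2 R \left(- \frac{1}{12}\right) = - \frac{R}{6}$)
$\sqrt{M{\left(-2 \right)} + v{\left(213 \right)}} = \sqrt{\left(- \frac{1}{6}\right) \left(-2\right) + \left(\frac{1}{4} + 213\right)} = \sqrt{\frac{1}{3} + \frac{853}{4}} = \sqrt{\frac{2563}{12}} = \frac{\sqrt{7689}}{6}$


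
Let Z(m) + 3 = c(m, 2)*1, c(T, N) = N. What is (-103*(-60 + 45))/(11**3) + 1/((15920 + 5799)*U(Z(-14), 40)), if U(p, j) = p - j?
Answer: 1375788724/1185227549 ≈ 1.1608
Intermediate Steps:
Z(m) = -1 (Z(m) = -3 + 2*1 = -3 + 2 = -1)
(-103*(-60 + 45))/(11**3) + 1/((15920 + 5799)*U(Z(-14), 40)) = (-103*(-60 + 45))/(11**3) + 1/((15920 + 5799)*(-1 - 1*40)) = -103*(-15)/1331 + 1/(21719*(-1 - 40)) = 1545*(1/1331) + (1/21719)/(-41) = 1545/1331 + (1/21719)*(-1/41) = 1545/1331 - 1/890479 = 1375788724/1185227549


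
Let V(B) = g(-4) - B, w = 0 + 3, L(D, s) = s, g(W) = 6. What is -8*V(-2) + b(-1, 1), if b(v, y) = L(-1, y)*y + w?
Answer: -60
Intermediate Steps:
w = 3
V(B) = 6 - B
b(v, y) = 3 + y² (b(v, y) = y*y + 3 = y² + 3 = 3 + y²)
-8*V(-2) + b(-1, 1) = -8*(6 - 1*(-2)) + (3 + 1²) = -8*(6 + 2) + (3 + 1) = -8*8 + 4 = -64 + 4 = -60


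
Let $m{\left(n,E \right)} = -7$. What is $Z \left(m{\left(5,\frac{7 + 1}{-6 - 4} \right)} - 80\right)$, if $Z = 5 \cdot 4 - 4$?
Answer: $-1392$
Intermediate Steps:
$Z = 16$ ($Z = 20 - 4 = 16$)
$Z \left(m{\left(5,\frac{7 + 1}{-6 - 4} \right)} - 80\right) = 16 \left(-7 - 80\right) = 16 \left(-87\right) = -1392$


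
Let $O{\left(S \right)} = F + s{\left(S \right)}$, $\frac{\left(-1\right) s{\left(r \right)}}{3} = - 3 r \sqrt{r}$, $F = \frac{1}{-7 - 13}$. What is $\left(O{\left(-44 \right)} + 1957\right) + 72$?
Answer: $\frac{40579}{20} - 792 i \sqrt{11} \approx 2028.9 - 2626.8 i$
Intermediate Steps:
$F = - \frac{1}{20}$ ($F = \frac{1}{-20} = - \frac{1}{20} \approx -0.05$)
$s{\left(r \right)} = 9 r^{\frac{3}{2}}$ ($s{\left(r \right)} = - 3 \left(- 3 r \sqrt{r}\right) = - 3 \left(- 3 r^{\frac{3}{2}}\right) = 9 r^{\frac{3}{2}}$)
$O{\left(S \right)} = - \frac{1}{20} + 9 S^{\frac{3}{2}}$
$\left(O{\left(-44 \right)} + 1957\right) + 72 = \left(\left(- \frac{1}{20} + 9 \left(-44\right)^{\frac{3}{2}}\right) + 1957\right) + 72 = \left(\left(- \frac{1}{20} + 9 \left(- 88 i \sqrt{11}\right)\right) + 1957\right) + 72 = \left(\left(- \frac{1}{20} - 792 i \sqrt{11}\right) + 1957\right) + 72 = \left(\frac{39139}{20} - 792 i \sqrt{11}\right) + 72 = \frac{40579}{20} - 792 i \sqrt{11}$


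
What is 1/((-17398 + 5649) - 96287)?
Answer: -1/108036 ≈ -9.2562e-6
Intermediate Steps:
1/((-17398 + 5649) - 96287) = 1/(-11749 - 96287) = 1/(-108036) = -1/108036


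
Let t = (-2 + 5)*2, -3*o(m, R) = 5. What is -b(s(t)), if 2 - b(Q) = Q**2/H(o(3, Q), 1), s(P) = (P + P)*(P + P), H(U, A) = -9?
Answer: -2306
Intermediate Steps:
o(m, R) = -5/3 (o(m, R) = -1/3*5 = -5/3)
t = 6 (t = 3*2 = 6)
s(P) = 4*P**2 (s(P) = (2*P)*(2*P) = 4*P**2)
b(Q) = 2 + Q**2/9 (b(Q) = 2 - Q**2/(-9) = 2 - (-1)*Q**2/9 = 2 + Q**2/9)
-b(s(t)) = -(2 + (4*6**2)**2/9) = -(2 + (4*36)**2/9) = -(2 + (1/9)*144**2) = -(2 + (1/9)*20736) = -(2 + 2304) = -1*2306 = -2306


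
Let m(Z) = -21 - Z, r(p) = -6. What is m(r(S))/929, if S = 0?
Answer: -15/929 ≈ -0.016146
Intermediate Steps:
m(r(S))/929 = (-21 - 1*(-6))/929 = (-21 + 6)*(1/929) = -15*1/929 = -15/929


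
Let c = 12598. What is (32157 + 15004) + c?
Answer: 59759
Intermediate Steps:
(32157 + 15004) + c = (32157 + 15004) + 12598 = 47161 + 12598 = 59759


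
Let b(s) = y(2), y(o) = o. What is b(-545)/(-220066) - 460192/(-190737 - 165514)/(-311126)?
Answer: -157999271/11933407078439 ≈ -1.3240e-5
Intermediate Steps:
b(s) = 2
b(-545)/(-220066) - 460192/(-190737 - 165514)/(-311126) = 2/(-220066) - 460192/(-190737 - 165514)/(-311126) = 2*(-1/220066) - 460192/(-356251)*(-1/311126) = -1/110033 - 460192*(-1/356251)*(-1/311126) = -1/110033 + (460192/356251)*(-1/311126) = -1/110033 - 3152/759170881 = -157999271/11933407078439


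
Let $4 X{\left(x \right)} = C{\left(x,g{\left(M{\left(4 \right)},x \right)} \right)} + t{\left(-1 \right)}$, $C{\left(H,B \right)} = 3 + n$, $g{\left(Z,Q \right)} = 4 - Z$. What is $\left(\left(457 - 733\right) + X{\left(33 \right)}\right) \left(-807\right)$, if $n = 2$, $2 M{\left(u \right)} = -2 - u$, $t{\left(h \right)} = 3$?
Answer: $221118$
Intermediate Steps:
$M{\left(u \right)} = -1 - \frac{u}{2}$ ($M{\left(u \right)} = \frac{-2 - u}{2} = -1 - \frac{u}{2}$)
$C{\left(H,B \right)} = 5$ ($C{\left(H,B \right)} = 3 + 2 = 5$)
$X{\left(x \right)} = 2$ ($X{\left(x \right)} = \frac{5 + 3}{4} = \frac{1}{4} \cdot 8 = 2$)
$\left(\left(457 - 733\right) + X{\left(33 \right)}\right) \left(-807\right) = \left(\left(457 - 733\right) + 2\right) \left(-807\right) = \left(-276 + 2\right) \left(-807\right) = \left(-274\right) \left(-807\right) = 221118$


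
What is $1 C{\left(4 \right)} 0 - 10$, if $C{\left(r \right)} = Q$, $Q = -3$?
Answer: $-10$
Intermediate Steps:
$C{\left(r \right)} = -3$
$1 C{\left(4 \right)} 0 - 10 = 1 \left(-3\right) 0 - 10 = \left(-3\right) 0 - 10 = 0 - 10 = -10$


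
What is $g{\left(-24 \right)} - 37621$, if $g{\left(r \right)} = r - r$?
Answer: $-37621$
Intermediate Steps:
$g{\left(r \right)} = 0$
$g{\left(-24 \right)} - 37621 = 0 - 37621 = -37621$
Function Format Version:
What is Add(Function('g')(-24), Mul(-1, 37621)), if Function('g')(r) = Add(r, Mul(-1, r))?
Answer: -37621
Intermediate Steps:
Function('g')(r) = 0
Add(Function('g')(-24), Mul(-1, 37621)) = Add(0, Mul(-1, 37621)) = Add(0, -37621) = -37621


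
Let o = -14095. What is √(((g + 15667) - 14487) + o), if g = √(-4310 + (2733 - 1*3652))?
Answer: √(-12915 + 3*I*√581) ≈ 0.3181 + 113.64*I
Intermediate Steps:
g = 3*I*√581 (g = √(-4310 + (2733 - 3652)) = √(-4310 - 919) = √(-5229) = 3*I*√581 ≈ 72.312*I)
√(((g + 15667) - 14487) + o) = √(((3*I*√581 + 15667) - 14487) - 14095) = √(((15667 + 3*I*√581) - 14487) - 14095) = √((1180 + 3*I*√581) - 14095) = √(-12915 + 3*I*√581)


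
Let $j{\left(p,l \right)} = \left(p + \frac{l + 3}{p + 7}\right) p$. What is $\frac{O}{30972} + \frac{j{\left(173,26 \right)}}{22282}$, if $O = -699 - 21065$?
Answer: $\frac{6643181977}{10351771560} \approx 0.64174$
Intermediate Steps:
$O = -21764$
$j{\left(p,l \right)} = p \left(p + \frac{3 + l}{7 + p}\right)$ ($j{\left(p,l \right)} = \left(p + \frac{3 + l}{7 + p}\right) p = p \left(p + \frac{3 + l}{7 + p}\right)$)
$\frac{O}{30972} + \frac{j{\left(173,26 \right)}}{22282} = - \frac{21764}{30972} + \frac{173 \frac{1}{7 + 173} \left(3 + 26 + 173^{2} + 7 \cdot 173\right)}{22282} = \left(-21764\right) \frac{1}{30972} + \frac{173 \left(3 + 26 + 29929 + 1211\right)}{180} \cdot \frac{1}{22282} = - \frac{5441}{7743} + 173 \cdot \frac{1}{180} \cdot 31169 \cdot \frac{1}{22282} = - \frac{5441}{7743} + \frac{5392237}{180} \cdot \frac{1}{22282} = - \frac{5441}{7743} + \frac{5392237}{4010760} = \frac{6643181977}{10351771560}$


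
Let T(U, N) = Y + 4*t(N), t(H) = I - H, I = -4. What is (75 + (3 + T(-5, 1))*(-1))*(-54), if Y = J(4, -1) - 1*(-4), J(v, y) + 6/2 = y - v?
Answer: -5184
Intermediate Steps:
J(v, y) = -3 + y - v (J(v, y) = -3 + (y - v) = -3 + y - v)
t(H) = -4 - H
Y = -4 (Y = (-3 - 1 - 1*4) - 1*(-4) = (-3 - 1 - 4) + 4 = -8 + 4 = -4)
T(U, N) = -20 - 4*N (T(U, N) = -4 + 4*(-4 - N) = -4 + (-16 - 4*N) = -20 - 4*N)
(75 + (3 + T(-5, 1))*(-1))*(-54) = (75 + (3 + (-20 - 4*1))*(-1))*(-54) = (75 + (3 + (-20 - 4))*(-1))*(-54) = (75 + (3 - 24)*(-1))*(-54) = (75 - 21*(-1))*(-54) = (75 + 21)*(-54) = 96*(-54) = -5184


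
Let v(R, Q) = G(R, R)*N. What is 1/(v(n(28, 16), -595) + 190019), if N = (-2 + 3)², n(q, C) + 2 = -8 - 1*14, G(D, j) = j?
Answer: 1/189995 ≈ 5.2633e-6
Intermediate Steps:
n(q, C) = -24 (n(q, C) = -2 + (-8 - 1*14) = -2 + (-8 - 14) = -2 - 22 = -24)
N = 1 (N = 1² = 1)
v(R, Q) = R (v(R, Q) = R*1 = R)
1/(v(n(28, 16), -595) + 190019) = 1/(-24 + 190019) = 1/189995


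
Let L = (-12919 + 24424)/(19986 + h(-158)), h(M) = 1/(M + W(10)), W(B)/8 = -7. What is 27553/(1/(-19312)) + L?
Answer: -2275808417320538/4277003 ≈ -5.3210e+8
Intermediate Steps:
W(B) = -56 (W(B) = 8*(-7) = -56)
h(M) = 1/(-56 + M) (h(M) = 1/(M - 56) = 1/(-56 + M))
L = 2462070/4277003 (L = (-12919 + 24424)/(19986 + 1/(-56 - 158)) = 11505/(19986 + 1/(-214)) = 11505/(19986 - 1/214) = 11505/(4277003/214) = 11505*(214/4277003) = 2462070/4277003 ≈ 0.57565)
27553/(1/(-19312)) + L = 27553/(1/(-19312)) + 2462070/4277003 = 27553/(-1/19312) + 2462070/4277003 = 27553*(-19312) + 2462070/4277003 = -532103536 + 2462070/4277003 = -2275808417320538/4277003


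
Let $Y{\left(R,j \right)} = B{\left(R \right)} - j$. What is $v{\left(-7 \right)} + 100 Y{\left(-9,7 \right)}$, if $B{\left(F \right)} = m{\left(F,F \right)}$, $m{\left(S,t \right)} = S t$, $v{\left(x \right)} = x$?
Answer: $7393$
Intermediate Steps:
$B{\left(F \right)} = F^{2}$ ($B{\left(F \right)} = F F = F^{2}$)
$Y{\left(R,j \right)} = R^{2} - j$
$v{\left(-7 \right)} + 100 Y{\left(-9,7 \right)} = -7 + 100 \left(\left(-9\right)^{2} - 7\right) = -7 + 100 \left(81 - 7\right) = -7 + 100 \cdot 74 = -7 + 7400 = 7393$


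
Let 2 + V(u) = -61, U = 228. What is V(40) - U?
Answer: -291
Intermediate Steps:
V(u) = -63 (V(u) = -2 - 61 = -63)
V(40) - U = -63 - 1*228 = -63 - 228 = -291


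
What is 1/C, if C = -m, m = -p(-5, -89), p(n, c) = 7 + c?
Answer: -1/82 ≈ -0.012195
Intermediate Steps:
m = 82 (m = -(7 - 89) = -1*(-82) = 82)
C = -82 (C = -1*82 = -82)
1/C = 1/(-82) = -1/82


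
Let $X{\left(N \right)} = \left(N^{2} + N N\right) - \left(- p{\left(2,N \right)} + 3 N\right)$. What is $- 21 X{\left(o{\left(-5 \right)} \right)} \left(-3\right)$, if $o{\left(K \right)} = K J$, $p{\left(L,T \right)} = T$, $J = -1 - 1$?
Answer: $11340$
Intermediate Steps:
$J = -2$ ($J = -1 - 1 = -2$)
$o{\left(K \right)} = - 2 K$ ($o{\left(K \right)} = K \left(-2\right) = - 2 K$)
$X{\left(N \right)} = - 2 N + 2 N^{2}$ ($X{\left(N \right)} = \left(N^{2} + N N\right) + \left(- 3 N + N\right) = \left(N^{2} + N^{2}\right) - 2 N = 2 N^{2} - 2 N = - 2 N + 2 N^{2}$)
$- 21 X{\left(o{\left(-5 \right)} \right)} \left(-3\right) = - 21 \cdot 2 \left(\left(-2\right) \left(-5\right)\right) \left(-1 - -10\right) \left(-3\right) = - 21 \cdot 2 \cdot 10 \left(-1 + 10\right) \left(-3\right) = - 21 \cdot 2 \cdot 10 \cdot 9 \left(-3\right) = \left(-21\right) 180 \left(-3\right) = \left(-3780\right) \left(-3\right) = 11340$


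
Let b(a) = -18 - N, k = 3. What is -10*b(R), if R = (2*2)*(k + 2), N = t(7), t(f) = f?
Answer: 250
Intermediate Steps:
N = 7
R = 20 (R = (2*2)*(3 + 2) = 4*5 = 20)
b(a) = -25 (b(a) = -18 - 1*7 = -18 - 7 = -25)
-10*b(R) = -10*(-25) = 250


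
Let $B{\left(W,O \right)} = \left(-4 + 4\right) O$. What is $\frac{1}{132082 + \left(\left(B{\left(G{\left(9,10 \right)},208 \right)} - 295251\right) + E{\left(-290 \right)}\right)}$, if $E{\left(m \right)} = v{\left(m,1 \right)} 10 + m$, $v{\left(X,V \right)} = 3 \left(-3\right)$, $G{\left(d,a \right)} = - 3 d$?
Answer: $- \frac{1}{163549} \approx -6.1144 \cdot 10^{-6}$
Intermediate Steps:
$v{\left(X,V \right)} = -9$
$B{\left(W,O \right)} = 0$ ($B{\left(W,O \right)} = 0 O = 0$)
$E{\left(m \right)} = -90 + m$ ($E{\left(m \right)} = \left(-9\right) 10 + m = -90 + m$)
$\frac{1}{132082 + \left(\left(B{\left(G{\left(9,10 \right)},208 \right)} - 295251\right) + E{\left(-290 \right)}\right)} = \frac{1}{132082 + \left(\left(0 - 295251\right) - 380\right)} = \frac{1}{132082 - 295631} = \frac{1}{-163549} = - \frac{1}{163549}$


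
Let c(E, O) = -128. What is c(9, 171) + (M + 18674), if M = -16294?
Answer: 2252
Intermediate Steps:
c(9, 171) + (M + 18674) = -128 + (-16294 + 18674) = -128 + 2380 = 2252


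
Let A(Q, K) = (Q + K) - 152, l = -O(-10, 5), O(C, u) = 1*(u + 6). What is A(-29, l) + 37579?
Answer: 37387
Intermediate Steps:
O(C, u) = 6 + u (O(C, u) = 1*(6 + u) = 6 + u)
l = -11 (l = -(6 + 5) = -1*11 = -11)
A(Q, K) = -152 + K + Q (A(Q, K) = (K + Q) - 152 = -152 + K + Q)
A(-29, l) + 37579 = (-152 - 11 - 29) + 37579 = -192 + 37579 = 37387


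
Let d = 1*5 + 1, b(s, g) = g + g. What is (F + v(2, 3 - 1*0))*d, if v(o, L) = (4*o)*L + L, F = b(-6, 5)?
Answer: 222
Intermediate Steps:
b(s, g) = 2*g
F = 10 (F = 2*5 = 10)
v(o, L) = L + 4*L*o (v(o, L) = 4*L*o + L = L + 4*L*o)
d = 6 (d = 5 + 1 = 6)
(F + v(2, 3 - 1*0))*d = (10 + (3 - 1*0)*(1 + 4*2))*6 = (10 + (3 + 0)*(1 + 8))*6 = (10 + 3*9)*6 = (10 + 27)*6 = 37*6 = 222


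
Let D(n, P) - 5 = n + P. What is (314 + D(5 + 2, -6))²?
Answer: 102400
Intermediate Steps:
D(n, P) = 5 + P + n (D(n, P) = 5 + (n + P) = 5 + (P + n) = 5 + P + n)
(314 + D(5 + 2, -6))² = (314 + (5 - 6 + (5 + 2)))² = (314 + (5 - 6 + 7))² = (314 + 6)² = 320² = 102400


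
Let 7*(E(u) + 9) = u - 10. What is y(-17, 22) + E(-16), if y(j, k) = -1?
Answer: -96/7 ≈ -13.714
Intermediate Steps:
E(u) = -73/7 + u/7 (E(u) = -9 + (u - 10)/7 = -9 + (-10 + u)/7 = -9 + (-10/7 + u/7) = -73/7 + u/7)
y(-17, 22) + E(-16) = -1 + (-73/7 + (⅐)*(-16)) = -1 + (-73/7 - 16/7) = -1 - 89/7 = -96/7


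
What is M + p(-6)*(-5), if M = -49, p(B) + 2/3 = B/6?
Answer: -122/3 ≈ -40.667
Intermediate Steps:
p(B) = -⅔ + B/6
M + p(-6)*(-5) = -49 + (-⅔ + (⅙)*(-6))*(-5) = -49 + (-⅔ - 1)*(-5) = -49 - 5/3*(-5) = -49 + 25/3 = -122/3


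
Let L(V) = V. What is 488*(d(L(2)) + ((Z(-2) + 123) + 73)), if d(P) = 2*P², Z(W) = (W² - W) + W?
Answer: 101504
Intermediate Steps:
Z(W) = W²
488*(d(L(2)) + ((Z(-2) + 123) + 73)) = 488*(2*2² + (((-2)² + 123) + 73)) = 488*(2*4 + ((4 + 123) + 73)) = 488*(8 + (127 + 73)) = 488*(8 + 200) = 488*208 = 101504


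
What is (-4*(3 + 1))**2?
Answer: 256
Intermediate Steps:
(-4*(3 + 1))**2 = (-4*4)**2 = (-16)**2 = 256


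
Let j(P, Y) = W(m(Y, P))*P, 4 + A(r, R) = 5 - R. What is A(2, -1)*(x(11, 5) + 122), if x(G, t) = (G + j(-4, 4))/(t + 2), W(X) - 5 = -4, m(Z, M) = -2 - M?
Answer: 246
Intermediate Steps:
W(X) = 1 (W(X) = 5 - 4 = 1)
A(r, R) = 1 - R (A(r, R) = -4 + (5 - R) = 1 - R)
j(P, Y) = P (j(P, Y) = 1*P = P)
x(G, t) = (-4 + G)/(2 + t) (x(G, t) = (G - 4)/(t + 2) = (-4 + G)/(2 + t))
A(2, -1)*(x(11, 5) + 122) = (1 - 1*(-1))*((-4 + 11)/(2 + 5) + 122) = (1 + 1)*(7/7 + 122) = 2*((1/7)*7 + 122) = 2*(1 + 122) = 2*123 = 246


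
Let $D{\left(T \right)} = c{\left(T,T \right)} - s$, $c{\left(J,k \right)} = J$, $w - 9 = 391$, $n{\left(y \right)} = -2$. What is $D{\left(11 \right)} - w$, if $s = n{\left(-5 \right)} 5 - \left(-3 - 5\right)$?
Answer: $-387$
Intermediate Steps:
$w = 400$ ($w = 9 + 391 = 400$)
$s = -2$ ($s = \left(-2\right) 5 - \left(-3 - 5\right) = -10 - -8 = -10 + 8 = -2$)
$D{\left(T \right)} = 2 + T$ ($D{\left(T \right)} = T - -2 = T + 2 = 2 + T$)
$D{\left(11 \right)} - w = \left(2 + 11\right) - 400 = 13 - 400 = -387$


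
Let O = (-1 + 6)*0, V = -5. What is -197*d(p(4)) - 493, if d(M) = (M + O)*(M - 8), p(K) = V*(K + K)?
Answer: -378733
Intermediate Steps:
p(K) = -10*K (p(K) = -5*(K + K) = -10*K)
O = 0 (O = 5*0 = 0)
d(M) = M*(-8 + M) (d(M) = (M + 0)*(M - 8) = M*(-8 + M))
-197*d(p(4)) - 493 = -197*(-10*4)*(-8 - 10*4) - 493 = -(-7880)*(-8 - 40) - 493 = -(-7880)*(-48) - 493 = -197*1920 - 493 = -378240 - 493 = -378733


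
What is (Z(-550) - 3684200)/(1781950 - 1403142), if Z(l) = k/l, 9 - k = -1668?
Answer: -2026311677/208344400 ≈ -9.7258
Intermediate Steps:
k = 1677 (k = 9 - 1*(-1668) = 9 + 1668 = 1677)
Z(l) = 1677/l
(Z(-550) - 3684200)/(1781950 - 1403142) = (1677/(-550) - 3684200)/(1781950 - 1403142) = (1677*(-1/550) - 3684200)/378808 = (-1677/550 - 3684200)*(1/378808) = -2026311677/550*1/378808 = -2026311677/208344400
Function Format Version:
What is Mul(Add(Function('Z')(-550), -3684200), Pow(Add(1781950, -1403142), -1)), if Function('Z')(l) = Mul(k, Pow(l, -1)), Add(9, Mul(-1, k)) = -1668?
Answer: Rational(-2026311677, 208344400) ≈ -9.7258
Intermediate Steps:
k = 1677 (k = Add(9, Mul(-1, -1668)) = Add(9, 1668) = 1677)
Function('Z')(l) = Mul(1677, Pow(l, -1))
Mul(Add(Function('Z')(-550), -3684200), Pow(Add(1781950, -1403142), -1)) = Mul(Add(Mul(1677, Pow(-550, -1)), -3684200), Pow(Add(1781950, -1403142), -1)) = Mul(Add(Mul(1677, Rational(-1, 550)), -3684200), Pow(378808, -1)) = Mul(Add(Rational(-1677, 550), -3684200), Rational(1, 378808)) = Mul(Rational(-2026311677, 550), Rational(1, 378808)) = Rational(-2026311677, 208344400)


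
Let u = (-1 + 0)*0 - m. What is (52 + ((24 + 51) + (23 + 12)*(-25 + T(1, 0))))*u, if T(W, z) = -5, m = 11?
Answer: 10153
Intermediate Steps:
u = -11 (u = (-1 + 0)*0 - 1*11 = -1*0 - 11 = 0 - 11 = -11)
(52 + ((24 + 51) + (23 + 12)*(-25 + T(1, 0))))*u = (52 + ((24 + 51) + (23 + 12)*(-25 - 5)))*(-11) = (52 + (75 + 35*(-30)))*(-11) = (52 + (75 - 1050))*(-11) = (52 - 975)*(-11) = -923*(-11) = 10153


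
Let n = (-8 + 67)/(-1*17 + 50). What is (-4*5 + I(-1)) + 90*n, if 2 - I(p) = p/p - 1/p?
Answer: 1550/11 ≈ 140.91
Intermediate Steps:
n = 59/33 (n = 59/(-17 + 50) = 59/33 ≈ 1.7879)
I(p) = 1 + 1/p (I(p) = 2 - (p/p - 1/p) = 2 - (1 - 1/p) = 2 + (-1 + 1/p) = 1 + 1/p)
(-4*5 + I(-1)) + 90*n = (-4*5 + (1 - 1)/(-1)) + 90*(59/33) = (-20 - 1*0) + 1770/11 = (-20 + 0) + 1770/11 = -20 + 1770/11 = 1550/11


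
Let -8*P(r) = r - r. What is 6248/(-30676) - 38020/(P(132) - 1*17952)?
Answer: 65883589/34418472 ≈ 1.9142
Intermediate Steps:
P(r) = 0 (P(r) = -(r - r)/8 = -⅛*0 = 0)
6248/(-30676) - 38020/(P(132) - 1*17952) = 6248/(-30676) - 38020/(0 - 1*17952) = 6248*(-1/30676) - 38020/(0 - 17952) = -1562/7669 - 38020/(-17952) = -1562/7669 - 38020*(-1/17952) = -1562/7669 + 9505/4488 = 65883589/34418472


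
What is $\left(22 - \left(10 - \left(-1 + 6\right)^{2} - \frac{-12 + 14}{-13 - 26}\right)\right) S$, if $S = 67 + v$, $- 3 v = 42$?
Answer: $\frac{76373}{39} \approx 1958.3$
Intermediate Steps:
$v = -14$ ($v = \left(- \frac{1}{3}\right) 42 = -14$)
$S = 53$ ($S = 67 - 14 = 53$)
$\left(22 - \left(10 - \left(-1 + 6\right)^{2} - \frac{-12 + 14}{-13 - 26}\right)\right) S = \left(22 - \left(10 - \left(-1 + 6\right)^{2} - \frac{-12 + 14}{-13 - 26}\right)\right) 53 = \left(22 - \left(10 - 25 + \frac{2}{39}\right)\right) 53 = \left(22 + \left(\left(-10 + 25\right) + 2 \left(- \frac{1}{39}\right)\right)\right) 53 = \left(22 + \left(15 - \frac{2}{39}\right)\right) 53 = \left(22 + \frac{583}{39}\right) 53 = \frac{1441}{39} \cdot 53 = \frac{76373}{39}$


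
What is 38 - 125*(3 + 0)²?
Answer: -1087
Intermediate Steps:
38 - 125*(3 + 0)² = 38 - 125*3² = 38 - 125*9 = 38 - 1125 = -1087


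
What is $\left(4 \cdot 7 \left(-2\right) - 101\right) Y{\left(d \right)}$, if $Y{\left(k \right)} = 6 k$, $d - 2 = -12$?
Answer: $9420$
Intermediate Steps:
$d = -10$ ($d = 2 - 12 = -10$)
$\left(4 \cdot 7 \left(-2\right) - 101\right) Y{\left(d \right)} = \left(4 \cdot 7 \left(-2\right) - 101\right) 6 \left(-10\right) = \left(28 \left(-2\right) - 101\right) \left(-60\right) = \left(-56 - 101\right) \left(-60\right) = \left(-157\right) \left(-60\right) = 9420$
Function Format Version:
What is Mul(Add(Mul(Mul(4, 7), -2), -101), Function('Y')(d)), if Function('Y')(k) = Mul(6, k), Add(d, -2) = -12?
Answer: 9420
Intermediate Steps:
d = -10 (d = Add(2, -12) = -10)
Mul(Add(Mul(Mul(4, 7), -2), -101), Function('Y')(d)) = Mul(Add(Mul(Mul(4, 7), -2), -101), Mul(6, -10)) = Mul(Add(Mul(28, -2), -101), -60) = Mul(Add(-56, -101), -60) = Mul(-157, -60) = 9420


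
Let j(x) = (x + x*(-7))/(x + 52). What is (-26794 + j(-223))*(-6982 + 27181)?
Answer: -10286031032/19 ≈ -5.4137e+8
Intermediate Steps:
j(x) = -6*x/(52 + x) (j(x) = (x - 7*x)/(52 + x) = (-6*x)/(52 + x) = -6*x/(52 + x))
(-26794 + j(-223))*(-6982 + 27181) = (-26794 - 6*(-223)/(52 - 223))*(-6982 + 27181) = (-26794 - 6*(-223)/(-171))*20199 = (-26794 - 6*(-223)*(-1/171))*20199 = (-26794 - 446/57)*20199 = -1527704/57*20199 = -10286031032/19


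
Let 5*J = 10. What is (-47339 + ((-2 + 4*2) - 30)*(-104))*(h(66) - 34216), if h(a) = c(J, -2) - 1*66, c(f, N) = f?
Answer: 1537218040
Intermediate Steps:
J = 2 (J = (1/5)*10 = 2)
h(a) = -64 (h(a) = 2 - 1*66 = 2 - 66 = -64)
(-47339 + ((-2 + 4*2) - 30)*(-104))*(h(66) - 34216) = (-47339 + ((-2 + 4*2) - 30)*(-104))*(-64 - 34216) = (-47339 + ((-2 + 8) - 30)*(-104))*(-34280) = (-47339 + (6 - 30)*(-104))*(-34280) = (-47339 - 24*(-104))*(-34280) = (-47339 + 2496)*(-34280) = -44843*(-34280) = 1537218040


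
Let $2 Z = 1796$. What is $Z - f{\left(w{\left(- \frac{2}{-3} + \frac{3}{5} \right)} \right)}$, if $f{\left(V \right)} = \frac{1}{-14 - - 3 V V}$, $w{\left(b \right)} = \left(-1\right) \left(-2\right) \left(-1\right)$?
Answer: $\frac{1797}{2} \approx 898.5$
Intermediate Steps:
$Z = 898$ ($Z = \frac{1}{2} \cdot 1796 = 898$)
$w{\left(b \right)} = -2$ ($w{\left(b \right)} = 2 \left(-1\right) = -2$)
$f{\left(V \right)} = \frac{1}{-14 + 3 V^{2}}$ ($f{\left(V \right)} = \frac{1}{-14 - - 3 V^{2}} = \frac{1}{-14 + 3 V^{2}}$)
$Z - f{\left(w{\left(- \frac{2}{-3} + \frac{3}{5} \right)} \right)} = 898 - \frac{1}{-14 + 3 \left(-2\right)^{2}} = 898 - \frac{1}{-14 + 3 \cdot 4} = 898 - \frac{1}{-14 + 12} = 898 - \frac{1}{-2} = 898 - - \frac{1}{2} = 898 + \frac{1}{2} = \frac{1797}{2}$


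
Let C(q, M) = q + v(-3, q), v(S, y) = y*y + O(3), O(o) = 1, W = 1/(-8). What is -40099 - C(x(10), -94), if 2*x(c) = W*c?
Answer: -2566385/64 ≈ -40100.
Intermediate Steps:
W = -⅛ (W = 1*(-⅛) = -⅛ ≈ -0.12500)
v(S, y) = 1 + y² (v(S, y) = y*y + 1 = y² + 1 = 1 + y²)
x(c) = -c/16 (x(c) = (-c/8)/2 = -c/16)
C(q, M) = 1 + q + q² (C(q, M) = q + (1 + q²) = 1 + q + q²)
-40099 - C(x(10), -94) = -40099 - (1 - 1/16*10 + (-1/16*10)²) = -40099 - (1 - 5/8 + (-5/8)²) = -40099 - (1 - 5/8 + 25/64) = -40099 - 1*49/64 = -40099 - 49/64 = -2566385/64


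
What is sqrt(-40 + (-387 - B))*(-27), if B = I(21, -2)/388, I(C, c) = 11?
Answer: -27*I*sqrt(16071639)/194 ≈ -557.95*I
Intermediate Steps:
B = 11/388 ≈ 0.028351
sqrt(-40 + (-387 - B))*(-27) = sqrt(-40 + (-387 - 1*11/388))*(-27) = sqrt(-40 + (-387 - 11/388))*(-27) = sqrt(-40 - 150167/388)*(-27) = sqrt(-165687/388)*(-27) = (I*sqrt(16071639)/194)*(-27) = -27*I*sqrt(16071639)/194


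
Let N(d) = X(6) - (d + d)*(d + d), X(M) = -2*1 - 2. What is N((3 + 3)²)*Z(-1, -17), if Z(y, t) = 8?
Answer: -41504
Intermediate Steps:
X(M) = -4 (X(M) = -2 - 2 = -4)
N(d) = -4 - 4*d² (N(d) = -4 - (d + d)*(d + d) = -4 - 2*d*2*d = -4 - 4*d²)
N((3 + 3)²)*Z(-1, -17) = (-4 - 4*(3 + 3)⁴)*8 = (-4 - 4*(6²)²)*8 = (-4 - 4*36²)*8 = (-4 - 4*1296)*8 = (-4 - 5184)*8 = -5188*8 = -41504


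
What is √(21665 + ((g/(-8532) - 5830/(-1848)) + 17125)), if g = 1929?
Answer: √106769040518/1659 ≈ 196.96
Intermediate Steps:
√(21665 + ((g/(-8532) - 5830/(-1848)) + 17125)) = √(21665 + ((1929/(-8532) - 5830/(-1848)) + 17125)) = √(21665 + ((1929*(-1/8532) - 5830*(-1/1848)) + 17125)) = √(21665 + ((-643/2844 + 265/84) + 17125)) = √(21665 + (14576/4977 + 17125)) = √(21665 + 85245701/4977) = √(193072406/4977) = √106769040518/1659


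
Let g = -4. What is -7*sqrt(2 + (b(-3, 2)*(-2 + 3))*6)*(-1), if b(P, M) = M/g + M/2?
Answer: 7*sqrt(5) ≈ 15.652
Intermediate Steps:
b(P, M) = M/4 (b(P, M) = M/(-4) + M/2 = M*(-1/4) + M*(1/2) = -M/4 + M/2 = M/4)
-7*sqrt(2 + (b(-3, 2)*(-2 + 3))*6)*(-1) = -7*sqrt(2 + (((1/4)*2)*(-2 + 3))*6)*(-1) = -7*sqrt(2 + ((1/2)*1)*6)*(-1) = -7*sqrt(2 + (1/2)*6)*(-1) = -7*sqrt(2 + 3)*(-1) = -7*sqrt(5)*(-1) = 7*sqrt(5)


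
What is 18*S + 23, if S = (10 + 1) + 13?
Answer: 455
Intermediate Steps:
S = 24 (S = 11 + 13 = 24)
18*S + 23 = 18*24 + 23 = 432 + 23 = 455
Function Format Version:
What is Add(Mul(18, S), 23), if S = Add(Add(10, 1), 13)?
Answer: 455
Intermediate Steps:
S = 24 (S = Add(11, 13) = 24)
Add(Mul(18, S), 23) = Add(Mul(18, 24), 23) = Add(432, 23) = 455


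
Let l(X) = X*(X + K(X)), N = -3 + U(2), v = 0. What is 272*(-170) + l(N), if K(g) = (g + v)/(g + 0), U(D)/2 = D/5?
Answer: -1155934/25 ≈ -46237.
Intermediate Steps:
U(D) = 2*D/5 (U(D) = 2*(D/5) = 2*D/5)
K(g) = 1 (K(g) = (g + 0)/(g + 0) = g/g = 1)
N = -11/5 (N = -3 + (2/5)*2 = -3 + 4/5 = -11/5 ≈ -2.2000)
l(X) = X*(1 + X) (l(X) = X*(X + 1) = X*(1 + X))
272*(-170) + l(N) = 272*(-170) - 11*(1 - 11/5)/5 = -46240 - 11/5*(-6/5) = -46240 + 66/25 = -1155934/25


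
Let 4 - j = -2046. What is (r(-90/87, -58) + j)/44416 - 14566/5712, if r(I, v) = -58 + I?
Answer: -576004399/229919424 ≈ -2.5052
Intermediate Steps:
j = 2050 (j = 4 - 1*(-2046) = 4 + 2046 = 2050)
(r(-90/87, -58) + j)/44416 - 14566/5712 = ((-58 - 90/87) + 2050)/44416 - 14566/5712 = ((-58 - 90*1/87) + 2050)*(1/44416) - 14566*1/5712 = ((-58 - 30/29) + 2050)*(1/44416) - 7283/2856 = (-1712/29 + 2050)*(1/44416) - 7283/2856 = (57738/29)*(1/44416) - 7283/2856 = 28869/644032 - 7283/2856 = -576004399/229919424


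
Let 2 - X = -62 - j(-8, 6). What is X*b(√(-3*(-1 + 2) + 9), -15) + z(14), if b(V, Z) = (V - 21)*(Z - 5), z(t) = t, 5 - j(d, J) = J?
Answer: 26474 - 1260*√6 ≈ 23388.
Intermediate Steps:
j(d, J) = 5 - J
b(V, Z) = (-21 + V)*(-5 + Z)
X = 63 (X = 2 - (-62 - (5 - 1*6)) = 2 - (-62 - (5 - 6)) = 2 - (-62 - 1*(-1)) = 2 - (-62 + 1) = 2 - 1*(-61) = 2 + 61 = 63)
X*b(√(-3*(-1 + 2) + 9), -15) + z(14) = 63*(105 - 21*(-15) - 5*√(-3*(-1 + 2) + 9) + √(-3*(-1 + 2) + 9)*(-15)) + 14 = 63*(105 + 315 - 5*√(-3*1 + 9) + √(-3*1 + 9)*(-15)) + 14 = 63*(105 + 315 - 5*√(-3 + 9) + √(-3 + 9)*(-15)) + 14 = 63*(105 + 315 - 5*√6 + √6*(-15)) + 14 = 63*(105 + 315 - 5*√6 - 15*√6) + 14 = 63*(420 - 20*√6) + 14 = (26460 - 1260*√6) + 14 = 26474 - 1260*√6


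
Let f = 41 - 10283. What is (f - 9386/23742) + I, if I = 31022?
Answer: 246674687/11871 ≈ 20780.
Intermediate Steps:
f = -10242
(f - 9386/23742) + I = (-10242 - 9386/23742) + 31022 = (-10242 - 9386*1/23742) + 31022 = (-10242 - 4693/11871) + 31022 = -121587475/11871 + 31022 = 246674687/11871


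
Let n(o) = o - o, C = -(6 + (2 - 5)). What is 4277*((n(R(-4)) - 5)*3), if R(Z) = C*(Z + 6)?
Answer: -64155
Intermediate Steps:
C = -3 (C = -(6 - 3) = -1*3 = -3)
R(Z) = -18 - 3*Z (R(Z) = -3*(Z + 6) = -3*(6 + Z) = -18 - 3*Z)
n(o) = 0
4277*((n(R(-4)) - 5)*3) = 4277*((0 - 5)*3) = 4277*(-5*3) = 4277*(-15) = -64155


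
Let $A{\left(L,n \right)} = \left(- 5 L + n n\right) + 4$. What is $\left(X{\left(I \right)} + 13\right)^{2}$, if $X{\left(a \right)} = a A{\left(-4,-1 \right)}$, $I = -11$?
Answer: $68644$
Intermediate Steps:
$A{\left(L,n \right)} = 4 + n^{2} - 5 L$ ($A{\left(L,n \right)} = \left(- 5 L + n^{2}\right) + 4 = \left(n^{2} - 5 L\right) + 4 = 4 + n^{2} - 5 L$)
$X{\left(a \right)} = 25 a$ ($X{\left(a \right)} = a \left(4 + \left(-1\right)^{2} - -20\right) = a \left(4 + 1 + 20\right) = a 25 = 25 a$)
$\left(X{\left(I \right)} + 13\right)^{2} = \left(25 \left(-11\right) + 13\right)^{2} = \left(-275 + 13\right)^{2} = \left(-262\right)^{2} = 68644$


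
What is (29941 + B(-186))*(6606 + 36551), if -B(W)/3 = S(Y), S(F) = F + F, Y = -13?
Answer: 1295529983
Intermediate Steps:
S(F) = 2*F
B(W) = 78 (B(W) = -6*(-13) = -3*(-26) = 78)
(29941 + B(-186))*(6606 + 36551) = (29941 + 78)*(6606 + 36551) = 30019*43157 = 1295529983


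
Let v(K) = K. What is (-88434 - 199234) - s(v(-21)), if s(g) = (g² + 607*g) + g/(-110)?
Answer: -30289841/110 ≈ -2.7536e+5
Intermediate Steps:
s(g) = g² + 66769*g/110 (s(g) = (g² + 607*g) + g*(-1/110) = (g² + 607*g) - g/110 = g² + 66769*g/110)
(-88434 - 199234) - s(v(-21)) = (-88434 - 199234) - (-21)*(66769 + 110*(-21))/110 = -287668 - (-21)*(66769 - 2310)/110 = -287668 - (-21)*64459/110 = -287668 - 1*(-1353639/110) = -287668 + 1353639/110 = -30289841/110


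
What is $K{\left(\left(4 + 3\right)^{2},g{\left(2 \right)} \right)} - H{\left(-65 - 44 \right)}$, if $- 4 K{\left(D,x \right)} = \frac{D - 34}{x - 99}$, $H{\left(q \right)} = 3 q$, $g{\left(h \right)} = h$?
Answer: $\frac{126891}{388} \approx 327.04$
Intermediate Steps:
$K{\left(D,x \right)} = - \frac{-34 + D}{4 \left(-99 + x\right)}$ ($K{\left(D,x \right)} = - \frac{\left(D - 34\right) \frac{1}{x - 99}}{4} = - \frac{\left(-34 + D\right) \frac{1}{-99 + x}}{4} = - \frac{\frac{1}{-99 + x} \left(-34 + D\right)}{4} = - \frac{-34 + D}{4 \left(-99 + x\right)}$)
$K{\left(\left(4 + 3\right)^{2},g{\left(2 \right)} \right)} - H{\left(-65 - 44 \right)} = \frac{34 - \left(4 + 3\right)^{2}}{4 \left(-99 + 2\right)} - 3 \left(-65 - 44\right) = \frac{34 - 7^{2}}{4 \left(-97\right)} - 3 \left(-65 - 44\right) = \frac{1}{4} \left(- \frac{1}{97}\right) \left(34 - 49\right) - 3 \left(-109\right) = \frac{1}{4} \left(- \frac{1}{97}\right) \left(34 - 49\right) - -327 = \frac{1}{4} \left(- \frac{1}{97}\right) \left(-15\right) + 327 = \frac{15}{388} + 327 = \frac{126891}{388}$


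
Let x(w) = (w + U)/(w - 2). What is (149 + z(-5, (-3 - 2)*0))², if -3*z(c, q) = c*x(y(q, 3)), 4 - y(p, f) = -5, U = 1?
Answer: 10106041/441 ≈ 22916.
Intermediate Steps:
y(p, f) = 9 (y(p, f) = 4 - 1*(-5) = 4 + 5 = 9)
x(w) = (1 + w)/(-2 + w) (x(w) = (w + 1)/(w - 2) = (1 + w)/(-2 + w))
z(c, q) = -10*c/21 (z(c, q) = -c*(1 + 9)/(-2 + 9)/3 = -c*10/7/3 = -c*(⅐)*10/3 = -c*10/(3*7) = -10*c/21)
(149 + z(-5, (-3 - 2)*0))² = (149 - 10/21*(-5))² = (149 + 50/21)² = (3179/21)² = 10106041/441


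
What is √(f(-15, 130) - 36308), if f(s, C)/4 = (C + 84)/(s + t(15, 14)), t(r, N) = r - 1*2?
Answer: 8*I*√574 ≈ 191.67*I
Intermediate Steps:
t(r, N) = -2 + r (t(r, N) = r - 2 = -2 + r)
f(s, C) = 4*(84 + C)/(13 + s) (f(s, C) = 4*((C + 84)/(s + (-2 + 15))) = 4*((84 + C)/(s + 13)) = 4*((84 + C)/(13 + s)) = 4*(84 + C)/(13 + s))
√(f(-15, 130) - 36308) = √(4*(84 + 130)/(13 - 15) - 36308) = √(4*214/(-2) - 36308) = √(4*(-½)*214 - 36308) = √(-428 - 36308) = √(-36736) = 8*I*√574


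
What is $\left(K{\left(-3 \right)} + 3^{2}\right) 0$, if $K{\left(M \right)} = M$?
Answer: $0$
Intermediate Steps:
$\left(K{\left(-3 \right)} + 3^{2}\right) 0 = \left(-3 + 3^{2}\right) 0 = \left(-3 + 9\right) 0 = 6 \cdot 0 = 0$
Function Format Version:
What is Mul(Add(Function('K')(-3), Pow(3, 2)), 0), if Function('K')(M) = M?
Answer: 0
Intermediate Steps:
Mul(Add(Function('K')(-3), Pow(3, 2)), 0) = Mul(Add(-3, Pow(3, 2)), 0) = Mul(Add(-3, 9), 0) = Mul(6, 0) = 0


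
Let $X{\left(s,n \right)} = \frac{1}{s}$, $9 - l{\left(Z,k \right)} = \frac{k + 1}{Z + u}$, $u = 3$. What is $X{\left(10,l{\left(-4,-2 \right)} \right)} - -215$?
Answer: $\frac{2151}{10} \approx 215.1$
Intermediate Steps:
$l{\left(Z,k \right)} = 9 - \frac{1 + k}{3 + Z}$ ($l{\left(Z,k \right)} = 9 - \frac{k + 1}{Z + 3} = 9 - \frac{1 + k}{3 + Z}$)
$X{\left(10,l{\left(-4,-2 \right)} \right)} - -215 = \frac{1}{10} - -215 = \frac{1}{10} + 215 = \frac{2151}{10}$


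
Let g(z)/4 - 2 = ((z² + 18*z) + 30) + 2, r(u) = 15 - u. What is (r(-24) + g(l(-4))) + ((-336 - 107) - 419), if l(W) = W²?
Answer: 1489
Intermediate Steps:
g(z) = 136 + 4*z² + 72*z (g(z) = 8 + 4*(((z² + 18*z) + 30) + 2) = 8 + 4*((30 + z² + 18*z) + 2) = 8 + 4*(32 + z² + 18*z) = 8 + (128 + 4*z² + 72*z) = 136 + 4*z² + 72*z)
(r(-24) + g(l(-4))) + ((-336 - 107) - 419) = ((15 - 1*(-24)) + (136 + 4*((-4)²)² + 72*(-4)²)) + ((-336 - 107) - 419) = ((15 + 24) + (136 + 4*16² + 72*16)) + (-443 - 419) = (39 + (136 + 4*256 + 1152)) - 862 = (39 + (136 + 1024 + 1152)) - 862 = (39 + 2312) - 862 = 2351 - 862 = 1489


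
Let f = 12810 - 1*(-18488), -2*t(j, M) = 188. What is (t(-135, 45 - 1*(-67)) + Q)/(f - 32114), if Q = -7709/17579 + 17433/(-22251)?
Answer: 775960804/6649555593 ≈ 0.11669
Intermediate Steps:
t(j, M) = -94 (t(j, M) = -½*188 = -94)
f = 31298 (f = 12810 + 18488 = 31298)
Q = -159329222/130383443 (Q = -7709*1/17579 + 17433*(-1/22251) = -7709/17579 - 5811/7417 = -159329222/130383443 ≈ -1.2220)
(t(-135, 45 - 1*(-67)) + Q)/(f - 32114) = (-94 - 159329222/130383443)/(31298 - 32114) = -12415372864/130383443/(-816) = -12415372864/130383443*(-1/816) = 775960804/6649555593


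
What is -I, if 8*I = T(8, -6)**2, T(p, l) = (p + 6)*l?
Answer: -882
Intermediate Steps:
T(p, l) = l*(6 + p) (T(p, l) = (6 + p)*l = l*(6 + p))
I = 882 (I = (-6*(6 + 8))**2/8 = (-6*14)**2/8 = (1/8)*(-84)**2 = (1/8)*7056 = 882)
-I = -1*882 = -882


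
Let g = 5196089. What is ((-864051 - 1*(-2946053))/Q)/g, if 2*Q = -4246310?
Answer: -2082002/11032102340795 ≈ -1.8872e-7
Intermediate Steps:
Q = -2123155 (Q = (½)*(-4246310) = -2123155)
((-864051 - 1*(-2946053))/Q)/g = ((-864051 - 1*(-2946053))/(-2123155))/5196089 = ((-864051 + 2946053)*(-1/2123155))*(1/5196089) = (2082002*(-1/2123155))*(1/5196089) = -2082002/2123155*1/5196089 = -2082002/11032102340795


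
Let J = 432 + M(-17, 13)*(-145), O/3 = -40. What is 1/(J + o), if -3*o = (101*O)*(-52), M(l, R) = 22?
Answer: -1/212838 ≈ -4.6984e-6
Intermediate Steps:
O = -120 (O = 3*(-40) = -120)
J = -2758 (J = 432 + 22*(-145) = 432 - 3190 = -2758)
o = -210080 (o = -101*(-120)*(-52)/3 = -(-4040)*(-52) = -⅓*630240 = -210080)
1/(J + o) = 1/(-2758 - 210080) = 1/(-212838) = -1/212838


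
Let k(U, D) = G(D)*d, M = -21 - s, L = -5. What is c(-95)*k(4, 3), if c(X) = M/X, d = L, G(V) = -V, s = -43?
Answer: -66/19 ≈ -3.4737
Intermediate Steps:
d = -5
M = 22 (M = -21 - 1*(-43) = -21 + 43 = 22)
k(U, D) = 5*D (k(U, D) = -D*(-5) = 5*D)
c(X) = 22/X
c(-95)*k(4, 3) = (22/(-95))*(5*3) = (22*(-1/95))*15 = -22/95*15 = -66/19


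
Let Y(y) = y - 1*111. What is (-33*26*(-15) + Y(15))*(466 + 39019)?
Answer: 504381390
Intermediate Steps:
Y(y) = -111 + y (Y(y) = y - 111 = -111 + y)
(-33*26*(-15) + Y(15))*(466 + 39019) = (-33*26*(-15) + (-111 + 15))*(466 + 39019) = (-858*(-15) - 96)*39485 = (12870 - 96)*39485 = 12774*39485 = 504381390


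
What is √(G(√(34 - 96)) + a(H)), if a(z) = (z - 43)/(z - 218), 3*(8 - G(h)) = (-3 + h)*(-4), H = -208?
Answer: √(832830 + 241968*I*√62)/426 ≈ 2.8326 + 1.8532*I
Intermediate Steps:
G(h) = 4 + 4*h/3 (G(h) = 8 - (-3 + h)*(-4)/3 = 8 - (12 - 4*h)/3 = 8 + (-4 + 4*h/3) = 4 + 4*h/3)
a(z) = (-43 + z)/(-218 + z)
√(G(√(34 - 96)) + a(H)) = √((4 + 4*√(34 - 96)/3) + (-43 - 208)/(-218 - 208)) = √((4 + 4*√(-62)/3) - 251/(-426)) = √((4 + 4*(I*√62)/3) - 1/426*(-251)) = √((4 + 4*I*√62/3) + 251/426) = √(1955/426 + 4*I*√62/3)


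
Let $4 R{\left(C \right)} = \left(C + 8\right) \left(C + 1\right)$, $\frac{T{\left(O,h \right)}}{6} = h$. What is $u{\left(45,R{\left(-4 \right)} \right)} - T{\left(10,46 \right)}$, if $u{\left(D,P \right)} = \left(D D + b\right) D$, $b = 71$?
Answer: $94044$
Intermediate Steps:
$T{\left(O,h \right)} = 6 h$
$R{\left(C \right)} = \frac{\left(1 + C\right) \left(8 + C\right)}{4}$ ($R{\left(C \right)} = \frac{\left(C + 8\right) \left(C + 1\right)}{4} = \frac{\left(8 + C\right) \left(1 + C\right)}{4} = \frac{\left(1 + C\right) \left(8 + C\right)}{4}$)
$u{\left(D,P \right)} = D \left(71 + D^{2}\right)$ ($u{\left(D,P \right)} = \left(D D + 71\right) D = \left(D^{2} + 71\right) D = \left(71 + D^{2}\right) D = D \left(71 + D^{2}\right)$)
$u{\left(45,R{\left(-4 \right)} \right)} - T{\left(10,46 \right)} = 45 \left(71 + 45^{2}\right) - 6 \cdot 46 = 45 \left(71 + 2025\right) - 276 = 45 \cdot 2096 - 276 = 94320 - 276 = 94044$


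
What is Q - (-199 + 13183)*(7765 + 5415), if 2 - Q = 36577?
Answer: -171165695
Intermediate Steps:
Q = -36575 (Q = 2 - 1*36577 = 2 - 36577 = -36575)
Q - (-199 + 13183)*(7765 + 5415) = -36575 - (-199 + 13183)*(7765 + 5415) = -36575 - 12984*13180 = -36575 - 1*171129120 = -36575 - 171129120 = -171165695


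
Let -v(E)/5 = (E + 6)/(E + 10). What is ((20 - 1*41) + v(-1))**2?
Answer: 45796/81 ≈ 565.38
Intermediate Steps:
v(E) = -5*(6 + E)/(10 + E) (v(E) = -5*(E + 6)/(E + 10) = -5*(6 + E)/(10 + E))
((20 - 1*41) + v(-1))**2 = ((20 - 1*41) + 5*(-6 - 1*(-1))/(10 - 1))**2 = ((20 - 41) + 5*(-6 + 1)/9)**2 = (-21 + 5*(1/9)*(-5))**2 = (-21 - 25/9)**2 = (-214/9)**2 = 45796/81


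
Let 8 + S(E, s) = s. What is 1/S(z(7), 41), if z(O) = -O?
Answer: 1/33 ≈ 0.030303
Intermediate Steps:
S(E, s) = -8 + s
1/S(z(7), 41) = 1/(-8 + 41) = 1/33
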